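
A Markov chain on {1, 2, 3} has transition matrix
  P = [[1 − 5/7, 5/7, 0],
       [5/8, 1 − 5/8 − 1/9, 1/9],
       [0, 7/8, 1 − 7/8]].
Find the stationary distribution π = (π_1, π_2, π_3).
π = (441/1009, 504/1009, 64/1009)

This is a birth-death chain on three states, which satisfies detailed balance: π_1 · P_{12} = π_2 · P_{21} and π_2 · P_{23} = π_3 · P_{32}.
From π_1 · 5/7 = π_2 · 5/8: π_2/π_1 = (5/7)/(5/8) = 8/7.
From π_2 · 1/9 = π_3 · 7/8: π_3/π_2 = (1/9)/(7/8) = 8/63.
Take π_1 proportional to 1; then unnormalized π = (1, 8/7, 64/441). Normalize by dividing by the sum 1009/441:
  π = (441/1009, 504/1009, 64/1009).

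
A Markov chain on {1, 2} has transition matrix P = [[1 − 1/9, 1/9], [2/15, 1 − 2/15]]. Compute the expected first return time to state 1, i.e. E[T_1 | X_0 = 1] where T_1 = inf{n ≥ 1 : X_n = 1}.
E[T_1 | X_0 = 1] = 1/π_1 = 11/6

For an irreducible recurrent Markov chain with stationary distribution π, E[T_i | X_0 = i] = 1/π_i (Kac's formula). Here π_1 = (2/15)/(1/9 + 2/15) = (2/15)/(11/45) = 6/11, so E[T_1 | X_0 = 1] = 1/π_1 = (1/9 + 2/15)/(2/15) = (11/45)/(2/15) = 11/6.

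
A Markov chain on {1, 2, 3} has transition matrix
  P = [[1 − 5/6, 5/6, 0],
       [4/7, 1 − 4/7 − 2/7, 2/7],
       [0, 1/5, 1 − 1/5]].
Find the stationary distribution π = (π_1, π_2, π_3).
π = (24/109, 35/109, 50/109)

This is a birth-death chain on three states, which satisfies detailed balance: π_1 · P_{12} = π_2 · P_{21} and π_2 · P_{23} = π_3 · P_{32}.
From π_1 · 5/6 = π_2 · 4/7: π_2/π_1 = (5/6)/(4/7) = 35/24.
From π_2 · 2/7 = π_3 · 1/5: π_3/π_2 = (2/7)/(1/5) = 10/7.
Take π_1 proportional to 1; then unnormalized π = (1, 35/24, 25/12). Normalize by dividing by the sum 109/24:
  π = (24/109, 35/109, 50/109).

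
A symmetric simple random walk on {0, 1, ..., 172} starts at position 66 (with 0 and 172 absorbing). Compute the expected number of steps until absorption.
E[τ | X_0 = 66] = 6996

Let v_k = E[τ | X_0 = k]. Boundary: v_0 = v_172 = 0. Recurrence: v_k = 1 + (v_{k-1} + v_{k+1})/2 for 1 ≤ k ≤ 171. The particular solution to v_k − (v_{k-1} + v_{k+1})/2 = 1 is v_k = −k^2. Adding homogeneous solution A + B k and matching boundaries gives v_k = k (172 − k). Substituting k = 66: v_66 = 66 · 106 = 6996.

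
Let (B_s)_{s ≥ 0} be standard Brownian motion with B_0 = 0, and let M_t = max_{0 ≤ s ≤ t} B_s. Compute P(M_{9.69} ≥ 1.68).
P(M_{9.69} ≥ 1.68) = 2·P(B_{9.69} ≥ 1.68) = 2(1 − Φ(1.68/√9.69)) ≈ 0.5894

By the reflection principle for Brownian motion, P(M_t ≥ a) = 2 · P(B_t ≥ a) for a ≥ 0. Since B_t ~ N(0, t), P(B_t ≥ 1.68) = 1 − Φ(1.68/√t) = 1 − Φ(1.68/√9.69) = 1 − Φ(0.5397). So
  P(M_{9.69} ≥ 1.68) = 2(1 − Φ(0.5397)) ≈ 0.5894.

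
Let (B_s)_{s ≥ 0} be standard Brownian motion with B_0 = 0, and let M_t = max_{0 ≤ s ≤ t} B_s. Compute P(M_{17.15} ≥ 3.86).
P(M_{17.15} ≥ 3.86) = 2·P(B_{17.15} ≥ 3.86) = 2(1 − Φ(3.86/√17.15)) ≈ 0.3513

By the reflection principle for Brownian motion, P(M_t ≥ a) = 2 · P(B_t ≥ a) for a ≥ 0. Since B_t ~ N(0, t), P(B_t ≥ 3.86) = 1 − Φ(3.86/√t) = 1 − Φ(3.86/√17.15) = 1 − Φ(0.9321). So
  P(M_{17.15} ≥ 3.86) = 2(1 − Φ(0.9321)) ≈ 0.3513.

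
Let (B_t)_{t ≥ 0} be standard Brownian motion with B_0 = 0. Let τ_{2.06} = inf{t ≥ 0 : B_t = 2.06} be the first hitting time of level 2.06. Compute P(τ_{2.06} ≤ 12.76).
P(τ_{2.06} ≤ 12.76) = 2(1 − Φ(2.06/√12.76)) = 2(1 − Φ(0.5767)) ≈ 0.5641

By the reflection principle for standard BM, P(τ_b ≤ t) = 2 · P(B_t ≥ b). Since B_t ~ N(0, t), P(B_t ≥ 2.06) = 1 − Φ(2.06/√t) = 1 − Φ(2.06/√12.76) = 1 − Φ(0.5767) ≈ 0.28207. Doubling: P(τ_{2.06} ≤ 12.76) ≈ 2 · 0.28207 = 0.56414 ≈ 0.5641.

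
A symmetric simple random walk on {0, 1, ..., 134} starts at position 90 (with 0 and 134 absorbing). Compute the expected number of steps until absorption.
E[τ | X_0 = 90] = 3960

Let v_k = E[τ | X_0 = k]. Boundary: v_0 = v_134 = 0. Recurrence: v_k = 1 + (v_{k-1} + v_{k+1})/2 for 1 ≤ k ≤ 133. The particular solution to v_k − (v_{k-1} + v_{k+1})/2 = 1 is v_k = −k^2. Adding homogeneous solution A + B k and matching boundaries gives v_k = k (134 − k). Substituting k = 90: v_90 = 90 · 44 = 3960.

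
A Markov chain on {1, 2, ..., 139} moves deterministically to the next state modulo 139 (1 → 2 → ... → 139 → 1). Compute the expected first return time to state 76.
E[T_76 | X_0 = 76] = 139

The chain cycles deterministically, so starting at state 76 it returns in exactly 139 steps. Equivalently, the stationary distribution is uniform π_j = 1/139 for every state j, so by Kac's formula E[T_76] = 1/π_76 = 139.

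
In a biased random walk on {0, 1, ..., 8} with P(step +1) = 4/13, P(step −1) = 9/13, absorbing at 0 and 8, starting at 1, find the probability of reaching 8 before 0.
P(hit 8 before 0) = (1 − (9/4)^1) / (1 − (9/4)^8) = 16384/8596237

Let u_k denote P(reach 8 before 0 | start at k). Boundary: u_0 = 0, u_8 = 1. Recurrence: u_k = 4/13·u_{k+1} + 9/13·u_{k-1} for 1 ≤ k ≤ 7. Try u_k = A + B·r^k with r = q/p = (9/13)/(4/13) = 9/4. Substitution satisfies the recurrence; boundary conditions give:
  u_k = (1 − r^k) / (1 − r^N) = (1 − (9/4)^1) / (1 − (9/4)^8) = 16384/8596237.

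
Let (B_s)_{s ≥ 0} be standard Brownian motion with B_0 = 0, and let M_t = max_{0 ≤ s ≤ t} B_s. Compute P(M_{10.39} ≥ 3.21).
P(M_{10.39} ≥ 3.21) = 2·P(B_{10.39} ≥ 3.21) = 2(1 − Φ(3.21/√10.39)) ≈ 0.3193

By the reflection principle for Brownian motion, P(M_t ≥ a) = 2 · P(B_t ≥ a) for a ≥ 0. Since B_t ~ N(0, t), P(B_t ≥ 3.21) = 1 − Φ(3.21/√t) = 1 − Φ(3.21/√10.39) = 1 − Φ(0.9959). So
  P(M_{10.39} ≥ 3.21) = 2(1 − Φ(0.9959)) ≈ 0.3193.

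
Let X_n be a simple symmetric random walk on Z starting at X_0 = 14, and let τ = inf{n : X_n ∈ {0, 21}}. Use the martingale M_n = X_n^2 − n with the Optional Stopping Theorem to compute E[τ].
E[τ] = 98

M_n = X_n^2 − n is a martingale (since E[X_{n+1}^2 | F_n] = X_n^2 + 1). By OST (τ has finite mean in a bounded region), E[M_τ] = E[M_0] = X_0^2 − 0 = 14^2 = 196. Also E[M_τ] = E[X_τ^2] − E[τ]. The walk exits at 0 or 21, with P(hit 21 first) = 14/21, so E[X_τ^2] = 21^2 · 14/21 + 0 = 294. Thus E[τ] = E[X_τ^2] − E[M_τ] = 294 − 196 = 98 = 14(21 − 14) = 98.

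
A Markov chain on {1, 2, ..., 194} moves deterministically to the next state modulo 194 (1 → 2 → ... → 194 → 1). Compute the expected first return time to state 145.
E[T_145 | X_0 = 145] = 194

The chain cycles deterministically, so starting at state 145 it returns in exactly 194 steps. Equivalently, the stationary distribution is uniform π_j = 1/194 for every state j, so by Kac's formula E[T_145] = 1/π_145 = 194.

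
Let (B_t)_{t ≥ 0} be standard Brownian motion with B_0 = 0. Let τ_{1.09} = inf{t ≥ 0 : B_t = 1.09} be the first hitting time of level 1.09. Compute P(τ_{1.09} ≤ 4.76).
P(τ_{1.09} ≤ 4.76) = 2(1 − Φ(1.09/√4.76)) = 2(1 − Φ(0.4996)) ≈ 0.6174

By the reflection principle for standard BM, P(τ_b ≤ t) = 2 · P(B_t ≥ b). Since B_t ~ N(0, t), P(B_t ≥ 1.09) = 1 − Φ(1.09/√t) = 1 − Φ(1.09/√4.76) = 1 − Φ(0.4996) ≈ 0.30868. Doubling: P(τ_{1.09} ≤ 4.76) ≈ 2 · 0.30868 = 0.61736 ≈ 0.6174.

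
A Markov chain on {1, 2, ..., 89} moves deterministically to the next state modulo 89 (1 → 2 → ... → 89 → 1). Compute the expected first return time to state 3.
E[T_3 | X_0 = 3] = 89

The chain cycles deterministically, so starting at state 3 it returns in exactly 89 steps. Equivalently, the stationary distribution is uniform π_j = 1/89 for every state j, so by Kac's formula E[T_3] = 1/π_3 = 89.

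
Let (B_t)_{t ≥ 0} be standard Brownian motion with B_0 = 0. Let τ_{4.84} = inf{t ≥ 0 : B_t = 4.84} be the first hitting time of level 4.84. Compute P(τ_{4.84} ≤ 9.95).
P(τ_{4.84} ≤ 9.95) = 2(1 − Φ(4.84/√9.95)) = 2(1 − Φ(1.5344)) ≈ 0.1249

By the reflection principle for standard BM, P(τ_b ≤ t) = 2 · P(B_t ≥ b). Since B_t ~ N(0, t), P(B_t ≥ 4.84) = 1 − Φ(4.84/√t) = 1 − Φ(4.84/√9.95) = 1 − Φ(1.5344) ≈ 0.06247. Doubling: P(τ_{4.84} ≤ 9.95) ≈ 2 · 0.06247 = 0.12494 ≈ 0.1249.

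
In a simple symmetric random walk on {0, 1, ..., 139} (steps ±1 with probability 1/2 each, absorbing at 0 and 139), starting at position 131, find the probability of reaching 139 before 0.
P(hit 139 before 0) = 131/139

Let u_k = P(hit 139 before 0 | start at k). Then u_0 = 0, u_139 = 1, and u_k = u_{k-1}/2 + u_{k+1}/2 for 1 ≤ k ≤ 138. This harmonic recurrence is solved by u_k = k/139, giving u_131 = 131/139.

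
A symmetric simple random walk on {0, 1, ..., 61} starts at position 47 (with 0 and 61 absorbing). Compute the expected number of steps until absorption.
E[τ | X_0 = 47] = 658

Let v_k = E[τ | X_0 = k]. Boundary: v_0 = v_61 = 0. Recurrence: v_k = 1 + (v_{k-1} + v_{k+1})/2 for 1 ≤ k ≤ 60. The particular solution to v_k − (v_{k-1} + v_{k+1})/2 = 1 is v_k = −k^2. Adding homogeneous solution A + B k and matching boundaries gives v_k = k (61 − k). Substituting k = 47: v_47 = 47 · 14 = 658.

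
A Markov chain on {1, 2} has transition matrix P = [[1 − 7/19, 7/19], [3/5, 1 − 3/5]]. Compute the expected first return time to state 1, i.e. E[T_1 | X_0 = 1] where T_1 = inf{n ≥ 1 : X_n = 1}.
E[T_1 | X_0 = 1] = 1/π_1 = 92/57

For an irreducible recurrent Markov chain with stationary distribution π, E[T_i | X_0 = i] = 1/π_i (Kac's formula). Here π_1 = (3/5)/(7/19 + 3/5) = (3/5)/(92/95) = 57/92, so E[T_1 | X_0 = 1] = 1/π_1 = (7/19 + 3/5)/(3/5) = (92/95)/(3/5) = 92/57.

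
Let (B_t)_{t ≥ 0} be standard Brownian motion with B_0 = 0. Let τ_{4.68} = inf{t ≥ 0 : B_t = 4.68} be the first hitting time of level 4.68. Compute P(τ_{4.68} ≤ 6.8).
P(τ_{4.68} ≤ 6.8) = 2(1 − Φ(4.68/√6.8)) = 2(1 − Φ(1.7947)) ≈ 0.0727

By the reflection principle for standard BM, P(τ_b ≤ t) = 2 · P(B_t ≥ b). Since B_t ~ N(0, t), P(B_t ≥ 4.68) = 1 − Φ(4.68/√t) = 1 − Φ(4.68/√6.8) = 1 − Φ(1.7947) ≈ 0.03635. Doubling: P(τ_{4.68} ≤ 6.8) ≈ 2 · 0.03635 = 0.07270 ≈ 0.0727.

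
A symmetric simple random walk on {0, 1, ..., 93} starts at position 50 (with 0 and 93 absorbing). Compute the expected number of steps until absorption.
E[τ | X_0 = 50] = 2150

Let v_k = E[τ | X_0 = k]. Boundary: v_0 = v_93 = 0. Recurrence: v_k = 1 + (v_{k-1} + v_{k+1})/2 for 1 ≤ k ≤ 92. The particular solution to v_k − (v_{k-1} + v_{k+1})/2 = 1 is v_k = −k^2. Adding homogeneous solution A + B k and matching boundaries gives v_k = k (93 − k). Substituting k = 50: v_50 = 50 · 43 = 2150.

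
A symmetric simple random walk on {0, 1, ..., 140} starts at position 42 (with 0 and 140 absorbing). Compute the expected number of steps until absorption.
E[τ | X_0 = 42] = 4116

Let v_k = E[τ | X_0 = k]. Boundary: v_0 = v_140 = 0. Recurrence: v_k = 1 + (v_{k-1} + v_{k+1})/2 for 1 ≤ k ≤ 139. The particular solution to v_k − (v_{k-1} + v_{k+1})/2 = 1 is v_k = −k^2. Adding homogeneous solution A + B k and matching boundaries gives v_k = k (140 − k). Substituting k = 42: v_42 = 42 · 98 = 4116.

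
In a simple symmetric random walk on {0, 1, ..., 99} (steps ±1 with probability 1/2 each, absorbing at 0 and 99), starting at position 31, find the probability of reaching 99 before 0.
P(hit 99 before 0) = 31/99

Let u_k = P(hit 99 before 0 | start at k). Then u_0 = 0, u_99 = 1, and u_k = u_{k-1}/2 + u_{k+1}/2 for 1 ≤ k ≤ 98. This harmonic recurrence is solved by u_k = k/99, giving u_31 = 31/99.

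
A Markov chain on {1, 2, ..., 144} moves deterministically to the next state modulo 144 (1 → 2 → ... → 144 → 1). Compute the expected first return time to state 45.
E[T_45 | X_0 = 45] = 144

The chain cycles deterministically, so starting at state 45 it returns in exactly 144 steps. Equivalently, the stationary distribution is uniform π_j = 1/144 for every state j, so by Kac's formula E[T_45] = 1/π_45 = 144.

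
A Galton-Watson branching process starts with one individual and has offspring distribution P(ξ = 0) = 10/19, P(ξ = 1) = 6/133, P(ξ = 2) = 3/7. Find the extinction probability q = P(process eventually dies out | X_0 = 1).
q = 1

Mean offspring μ = 0·10/19 + 1·6/133 + 2·3/7 = 120/133 ≤ 1. For μ ≤ 1 with offspring not concentrated at 1, the Galton-Watson process goes extinct almost surely, so q = 1.
(Algebraic check: The pgf is f(s) = 10/19 + 6/133·s + 3/7·s². The extinction probability q is the smallest fixed point of f in [0, 1]. Setting s = f(s):
  3/7·s² + (6/133 − 1)·s + 10/19 = 0
  3/7·s² − (10/19 + 3/7)·s + 10/19 = 0
which factors as (s − 1)·(3/7·s − 10/19) = 0, giving roots s = 1 and s = (10/19)/(3/7) = 70/57. Since 70/57 ≥ 1, the smallest root in [0, 1] is s = 1.)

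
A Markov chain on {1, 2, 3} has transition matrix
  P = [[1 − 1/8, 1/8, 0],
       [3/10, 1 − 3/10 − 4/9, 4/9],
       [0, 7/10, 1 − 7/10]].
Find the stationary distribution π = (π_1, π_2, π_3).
π = (756/1271, 315/1271, 200/1271)

This is a birth-death chain on three states, which satisfies detailed balance: π_1 · P_{12} = π_2 · P_{21} and π_2 · P_{23} = π_3 · P_{32}.
From π_1 · 1/8 = π_2 · 3/10: π_2/π_1 = (1/8)/(3/10) = 5/12.
From π_2 · 4/9 = π_3 · 7/10: π_3/π_2 = (4/9)/(7/10) = 40/63.
Take π_1 proportional to 1; then unnormalized π = (1, 5/12, 50/189). Normalize by dividing by the sum 1271/756:
  π = (756/1271, 315/1271, 200/1271).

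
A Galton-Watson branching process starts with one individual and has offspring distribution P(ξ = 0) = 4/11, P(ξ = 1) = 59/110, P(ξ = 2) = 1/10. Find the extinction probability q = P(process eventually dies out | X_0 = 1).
q = 1

Mean offspring μ = 0·4/11 + 1·59/110 + 2·1/10 = 81/110 ≤ 1. For μ ≤ 1 with offspring not concentrated at 1, the Galton-Watson process goes extinct almost surely, so q = 1.
(Algebraic check: The pgf is f(s) = 4/11 + 59/110·s + 1/10·s². The extinction probability q is the smallest fixed point of f in [0, 1]. Setting s = f(s):
  1/10·s² + (59/110 − 1)·s + 4/11 = 0
  1/10·s² − (4/11 + 1/10)·s + 4/11 = 0
which factors as (s − 1)·(1/10·s − 4/11) = 0, giving roots s = 1 and s = (4/11)/(1/10) = 40/11. Since 40/11 ≥ 1, the smallest root in [0, 1] is s = 1.)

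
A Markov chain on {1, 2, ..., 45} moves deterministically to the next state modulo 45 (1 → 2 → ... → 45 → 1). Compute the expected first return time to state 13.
E[T_13 | X_0 = 13] = 45

The chain cycles deterministically, so starting at state 13 it returns in exactly 45 steps. Equivalently, the stationary distribution is uniform π_j = 1/45 for every state j, so by Kac's formula E[T_13] = 1/π_13 = 45.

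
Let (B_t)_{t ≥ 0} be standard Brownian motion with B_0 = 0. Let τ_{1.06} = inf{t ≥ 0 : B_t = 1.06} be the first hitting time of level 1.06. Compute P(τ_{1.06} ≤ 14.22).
P(τ_{1.06} ≤ 14.22) = 2(1 − Φ(1.06/√14.22)) = 2(1 − Φ(0.2811)) ≈ 0.7786

By the reflection principle for standard BM, P(τ_b ≤ t) = 2 · P(B_t ≥ b). Since B_t ~ N(0, t), P(B_t ≥ 1.06) = 1 − Φ(1.06/√t) = 1 − Φ(1.06/√14.22) = 1 − Φ(0.2811) ≈ 0.38932. Doubling: P(τ_{1.06} ≤ 14.22) ≈ 2 · 0.38932 = 0.77864 ≈ 0.7786.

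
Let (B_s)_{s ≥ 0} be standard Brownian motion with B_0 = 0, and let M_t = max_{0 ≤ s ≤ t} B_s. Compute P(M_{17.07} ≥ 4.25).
P(M_{17.07} ≥ 4.25) = 2·P(B_{17.07} ≥ 4.25) = 2(1 − Φ(4.25/√17.07)) ≈ 0.3036

By the reflection principle for Brownian motion, P(M_t ≥ a) = 2 · P(B_t ≥ a) for a ≥ 0. Since B_t ~ N(0, t), P(B_t ≥ 4.25) = 1 − Φ(4.25/√t) = 1 − Φ(4.25/√17.07) = 1 − Φ(1.0287). So
  P(M_{17.07} ≥ 4.25) = 2(1 − Φ(1.0287)) ≈ 0.3036.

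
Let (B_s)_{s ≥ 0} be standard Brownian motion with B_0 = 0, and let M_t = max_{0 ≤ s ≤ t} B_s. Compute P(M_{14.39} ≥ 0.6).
P(M_{14.39} ≥ 0.6) = 2·P(B_{14.39} ≥ 0.6) = 2(1 − Φ(0.6/√14.39)) ≈ 0.8743

By the reflection principle for Brownian motion, P(M_t ≥ a) = 2 · P(B_t ≥ a) for a ≥ 0. Since B_t ~ N(0, t), P(B_t ≥ 0.6) = 1 − Φ(0.6/√t) = 1 − Φ(0.6/√14.39) = 1 − Φ(0.1582). So
  P(M_{14.39} ≥ 0.6) = 2(1 − Φ(0.1582)) ≈ 0.8743.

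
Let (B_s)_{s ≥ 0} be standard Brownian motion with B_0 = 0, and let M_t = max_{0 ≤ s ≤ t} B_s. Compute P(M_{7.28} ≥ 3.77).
P(M_{7.28} ≥ 3.77) = 2·P(B_{7.28} ≥ 3.77) = 2(1 − Φ(3.77/√7.28)) ≈ 0.1623

By the reflection principle for Brownian motion, P(M_t ≥ a) = 2 · P(B_t ≥ a) for a ≥ 0. Since B_t ~ N(0, t), P(B_t ≥ 3.77) = 1 − Φ(3.77/√t) = 1 − Φ(3.77/√7.28) = 1 − Φ(1.3973). So
  P(M_{7.28} ≥ 3.77) = 2(1 − Φ(1.3973)) ≈ 0.1623.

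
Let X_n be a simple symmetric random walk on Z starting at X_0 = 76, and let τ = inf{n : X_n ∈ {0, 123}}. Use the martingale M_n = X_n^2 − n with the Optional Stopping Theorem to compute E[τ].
E[τ] = 3572

M_n = X_n^2 − n is a martingale (since E[X_{n+1}^2 | F_n] = X_n^2 + 1). By OST (τ has finite mean in a bounded region), E[M_τ] = E[M_0] = X_0^2 − 0 = 76^2 = 5776. Also E[M_τ] = E[X_τ^2] − E[τ]. The walk exits at 0 or 123, with P(hit 123 first) = 76/123, so E[X_τ^2] = 123^2 · 76/123 + 0 = 9348. Thus E[τ] = E[X_τ^2] − E[M_τ] = 9348 − 5776 = 3572 = 76(123 − 76) = 3572.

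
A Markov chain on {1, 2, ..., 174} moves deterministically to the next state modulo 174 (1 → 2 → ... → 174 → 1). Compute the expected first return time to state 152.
E[T_152 | X_0 = 152] = 174

The chain cycles deterministically, so starting at state 152 it returns in exactly 174 steps. Equivalently, the stationary distribution is uniform π_j = 1/174 for every state j, so by Kac's formula E[T_152] = 1/π_152 = 174.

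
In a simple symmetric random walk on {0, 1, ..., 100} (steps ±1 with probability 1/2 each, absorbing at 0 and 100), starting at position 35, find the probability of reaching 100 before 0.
P(hit 100 before 0) = 35/100 = 7/20

Let u_k = P(hit 100 before 0 | start at k). Then u_0 = 0, u_100 = 1, and u_k = u_{k-1}/2 + u_{k+1}/2 for 1 ≤ k ≤ 99. This harmonic recurrence is solved by u_k = k/100, giving u_35 = 35/100 = 7/20.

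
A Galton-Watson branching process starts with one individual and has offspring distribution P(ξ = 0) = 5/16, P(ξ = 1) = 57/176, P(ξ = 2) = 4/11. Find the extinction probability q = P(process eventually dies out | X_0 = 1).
q = 55/64

The pgf is f(s) = 5/16 + 57/176·s + 4/11·s². The extinction probability q is the smallest fixed point of f in [0, 1]. Setting s = f(s):
  4/11·s² + (57/176 − 1)·s + 5/16 = 0
  4/11·s² − (5/16 + 4/11)·s + 5/16 = 0
which factors as (s − 1)·(4/11·s − 5/16) = 0, giving roots s = 1 and s = (5/16)/(4/11) = 55/64.
Mean offspring μ = 57/176 + 2·4/11 = 185/176 > 1 (supercritical), so q < 1. The extinction probability is the smaller root: q = (5/16)/(4/11) = 55/64.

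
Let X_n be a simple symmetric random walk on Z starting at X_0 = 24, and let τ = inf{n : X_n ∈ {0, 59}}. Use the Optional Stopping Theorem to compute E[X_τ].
E[X_τ] = 24

X_n is a martingale and τ is a bounded-mean stopping time (indeed τ is finite a.s. with bounded expectation since the walk is in a bounded region). By the OST, E[X_τ] = E[X_0] = 24. Equivalently: E[X_τ] = 59 · P(hit 59 first) + 0 · P(hit 0 first) = 59 · (24/59) = 24.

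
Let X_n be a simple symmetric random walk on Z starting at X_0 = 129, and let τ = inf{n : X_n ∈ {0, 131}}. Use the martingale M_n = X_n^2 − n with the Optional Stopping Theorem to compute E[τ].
E[τ] = 258

M_n = X_n^2 − n is a martingale (since E[X_{n+1}^2 | F_n] = X_n^2 + 1). By OST (τ has finite mean in a bounded region), E[M_τ] = E[M_0] = X_0^2 − 0 = 129^2 = 16641. Also E[M_τ] = E[X_τ^2] − E[τ]. The walk exits at 0 or 131, with P(hit 131 first) = 129/131, so E[X_τ^2] = 131^2 · 129/131 + 0 = 16899. Thus E[τ] = E[X_τ^2] − E[M_τ] = 16899 − 16641 = 258 = 129(131 − 129) = 258.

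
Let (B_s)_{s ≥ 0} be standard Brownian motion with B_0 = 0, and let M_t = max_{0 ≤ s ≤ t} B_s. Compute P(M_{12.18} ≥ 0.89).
P(M_{12.18} ≥ 0.89) = 2·P(B_{12.18} ≥ 0.89) = 2(1 − Φ(0.89/√12.18)) ≈ 0.7987

By the reflection principle for Brownian motion, P(M_t ≥ a) = 2 · P(B_t ≥ a) for a ≥ 0. Since B_t ~ N(0, t), P(B_t ≥ 0.89) = 1 − Φ(0.89/√t) = 1 − Φ(0.89/√12.18) = 1 − Φ(0.2550). So
  P(M_{12.18} ≥ 0.89) = 2(1 − Φ(0.2550)) ≈ 0.7987.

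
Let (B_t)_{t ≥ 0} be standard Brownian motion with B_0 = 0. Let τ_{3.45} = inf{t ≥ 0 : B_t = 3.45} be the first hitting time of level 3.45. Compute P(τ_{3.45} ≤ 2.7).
P(τ_{3.45} ≤ 2.7) = 2(1 − Φ(3.45/√2.7)) = 2(1 − Φ(2.0996)) ≈ 0.0358

By the reflection principle for standard BM, P(τ_b ≤ t) = 2 · P(B_t ≥ b). Since B_t ~ N(0, t), P(B_t ≥ 3.45) = 1 − Φ(3.45/√t) = 1 − Φ(3.45/√2.7) = 1 − Φ(2.0996) ≈ 0.01788. Doubling: P(τ_{3.45} ≤ 2.7) ≈ 2 · 0.01788 = 0.03576 ≈ 0.0358.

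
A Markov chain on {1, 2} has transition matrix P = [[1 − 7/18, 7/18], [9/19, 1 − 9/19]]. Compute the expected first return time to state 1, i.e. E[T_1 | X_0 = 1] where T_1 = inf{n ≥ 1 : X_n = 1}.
E[T_1 | X_0 = 1] = 1/π_1 = 295/162

For an irreducible recurrent Markov chain with stationary distribution π, E[T_i | X_0 = i] = 1/π_i (Kac's formula). Here π_1 = (9/19)/(7/18 + 9/19) = (9/19)/(295/342) = 162/295, so E[T_1 | X_0 = 1] = 1/π_1 = (7/18 + 9/19)/(9/19) = (295/342)/(9/19) = 295/162.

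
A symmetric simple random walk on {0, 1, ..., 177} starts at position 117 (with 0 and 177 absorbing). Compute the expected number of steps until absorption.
E[τ | X_0 = 117] = 7020

Let v_k = E[τ | X_0 = k]. Boundary: v_0 = v_177 = 0. Recurrence: v_k = 1 + (v_{k-1} + v_{k+1})/2 for 1 ≤ k ≤ 176. The particular solution to v_k − (v_{k-1} + v_{k+1})/2 = 1 is v_k = −k^2. Adding homogeneous solution A + B k and matching boundaries gives v_k = k (177 − k). Substituting k = 117: v_117 = 117 · 60 = 7020.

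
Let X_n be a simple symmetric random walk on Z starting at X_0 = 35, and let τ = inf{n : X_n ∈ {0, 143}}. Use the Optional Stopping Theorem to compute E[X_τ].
E[X_τ] = 35

X_n is a martingale and τ is a bounded-mean stopping time (indeed τ is finite a.s. with bounded expectation since the walk is in a bounded region). By the OST, E[X_τ] = E[X_0] = 35. Equivalently: E[X_τ] = 143 · P(hit 143 first) + 0 · P(hit 0 first) = 143 · (35/143) = 35.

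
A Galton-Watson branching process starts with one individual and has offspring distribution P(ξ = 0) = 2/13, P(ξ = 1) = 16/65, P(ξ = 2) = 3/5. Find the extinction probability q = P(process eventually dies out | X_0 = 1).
q = 10/39

The pgf is f(s) = 2/13 + 16/65·s + 3/5·s². The extinction probability q is the smallest fixed point of f in [0, 1]. Setting s = f(s):
  3/5·s² + (16/65 − 1)·s + 2/13 = 0
  3/5·s² − (2/13 + 3/5)·s + 2/13 = 0
which factors as (s − 1)·(3/5·s − 2/13) = 0, giving roots s = 1 and s = (2/13)/(3/5) = 10/39.
Mean offspring μ = 16/65 + 2·3/5 = 94/65 > 1 (supercritical), so q < 1. The extinction probability is the smaller root: q = (2/13)/(3/5) = 10/39.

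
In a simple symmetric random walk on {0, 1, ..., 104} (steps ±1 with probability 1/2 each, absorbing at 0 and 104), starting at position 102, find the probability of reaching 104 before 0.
P(hit 104 before 0) = 102/104 = 51/52

Let u_k = P(hit 104 before 0 | start at k). Then u_0 = 0, u_104 = 1, and u_k = u_{k-1}/2 + u_{k+1}/2 for 1 ≤ k ≤ 103. This harmonic recurrence is solved by u_k = k/104, giving u_102 = 102/104 = 51/52.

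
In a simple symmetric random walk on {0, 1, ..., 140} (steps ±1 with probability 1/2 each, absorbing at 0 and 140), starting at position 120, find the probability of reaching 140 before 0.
P(hit 140 before 0) = 120/140 = 6/7

Let u_k = P(hit 140 before 0 | start at k). Then u_0 = 0, u_140 = 1, and u_k = u_{k-1}/2 + u_{k+1}/2 for 1 ≤ k ≤ 139. This harmonic recurrence is solved by u_k = k/140, giving u_120 = 120/140 = 6/7.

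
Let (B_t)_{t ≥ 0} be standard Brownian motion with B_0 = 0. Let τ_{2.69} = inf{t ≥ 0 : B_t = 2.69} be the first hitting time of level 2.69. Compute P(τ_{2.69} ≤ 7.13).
P(τ_{2.69} ≤ 7.13) = 2(1 − Φ(2.69/√7.13)) = 2(1 − Φ(1.0074)) ≈ 0.3137

By the reflection principle for standard BM, P(τ_b ≤ t) = 2 · P(B_t ≥ b). Since B_t ~ N(0, t), P(B_t ≥ 2.69) = 1 − Φ(2.69/√t) = 1 − Φ(2.69/√7.13) = 1 − Φ(1.0074) ≈ 0.15687. Doubling: P(τ_{2.69} ≤ 7.13) ≈ 2 · 0.15687 = 0.31374 ≈ 0.3137.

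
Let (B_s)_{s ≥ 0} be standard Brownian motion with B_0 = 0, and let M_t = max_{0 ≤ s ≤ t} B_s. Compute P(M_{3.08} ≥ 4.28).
P(M_{3.08} ≥ 4.28) = 2·P(B_{3.08} ≥ 4.28) = 2(1 − Φ(4.28/√3.08)) ≈ 0.0147

By the reflection principle for Brownian motion, P(M_t ≥ a) = 2 · P(B_t ≥ a) for a ≥ 0. Since B_t ~ N(0, t), P(B_t ≥ 4.28) = 1 − Φ(4.28/√t) = 1 − Φ(4.28/√3.08) = 1 − Φ(2.4388). So
  P(M_{3.08} ≥ 4.28) = 2(1 − Φ(2.4388)) ≈ 0.0147.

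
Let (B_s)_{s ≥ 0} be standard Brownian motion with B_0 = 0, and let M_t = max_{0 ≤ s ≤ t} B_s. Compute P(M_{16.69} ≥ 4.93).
P(M_{16.69} ≥ 4.93) = 2·P(B_{16.69} ≥ 4.93) = 2(1 − Φ(4.93/√16.69)) ≈ 0.2275

By the reflection principle for Brownian motion, P(M_t ≥ a) = 2 · P(B_t ≥ a) for a ≥ 0. Since B_t ~ N(0, t), P(B_t ≥ 4.93) = 1 − Φ(4.93/√t) = 1 − Φ(4.93/√16.69) = 1 − Φ(1.2068). So
  P(M_{16.69} ≥ 4.93) = 2(1 − Φ(1.2068)) ≈ 0.2275.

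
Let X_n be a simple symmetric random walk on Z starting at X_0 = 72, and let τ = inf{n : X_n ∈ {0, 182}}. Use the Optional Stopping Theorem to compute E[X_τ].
E[X_τ] = 72

X_n is a martingale and τ is a bounded-mean stopping time (indeed τ is finite a.s. with bounded expectation since the walk is in a bounded region). By the OST, E[X_τ] = E[X_0] = 72. Equivalently: E[X_τ] = 182 · P(hit 182 first) + 0 · P(hit 0 first) = 182 · (72/182) = 72.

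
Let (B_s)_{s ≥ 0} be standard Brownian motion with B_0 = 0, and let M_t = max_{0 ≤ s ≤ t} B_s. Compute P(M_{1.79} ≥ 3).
P(M_{1.79} ≥ 3) = 2·P(B_{1.79} ≥ 3) = 2(1 − Φ(3/√1.79)) ≈ 0.0249

By the reflection principle for Brownian motion, P(M_t ≥ a) = 2 · P(B_t ≥ a) for a ≥ 0. Since B_t ~ N(0, t), P(B_t ≥ 3) = 1 − Φ(3/√t) = 1 − Φ(3/√1.79) = 1 − Φ(2.2423). So
  P(M_{1.79} ≥ 3) = 2(1 − Φ(2.2423)) ≈ 0.0249.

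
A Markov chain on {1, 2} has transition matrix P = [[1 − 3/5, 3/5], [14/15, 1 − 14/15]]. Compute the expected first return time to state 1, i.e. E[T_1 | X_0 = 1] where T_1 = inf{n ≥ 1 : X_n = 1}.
E[T_1 | X_0 = 1] = 1/π_1 = 23/14

For an irreducible recurrent Markov chain with stationary distribution π, E[T_i | X_0 = i] = 1/π_i (Kac's formula). Here π_1 = (14/15)/(3/5 + 14/15) = (14/15)/(23/15) = 14/23, so E[T_1 | X_0 = 1] = 1/π_1 = (3/5 + 14/15)/(14/15) = (23/15)/(14/15) = 23/14.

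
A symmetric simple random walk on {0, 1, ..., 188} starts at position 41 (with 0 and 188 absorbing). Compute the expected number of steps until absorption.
E[τ | X_0 = 41] = 6027

Let v_k = E[τ | X_0 = k]. Boundary: v_0 = v_188 = 0. Recurrence: v_k = 1 + (v_{k-1} + v_{k+1})/2 for 1 ≤ k ≤ 187. The particular solution to v_k − (v_{k-1} + v_{k+1})/2 = 1 is v_k = −k^2. Adding homogeneous solution A + B k and matching boundaries gives v_k = k (188 − k). Substituting k = 41: v_41 = 41 · 147 = 6027.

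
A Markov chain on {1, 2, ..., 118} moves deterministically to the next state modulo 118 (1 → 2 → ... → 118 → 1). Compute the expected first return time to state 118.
E[T_118 | X_0 = 118] = 118

The chain cycles deterministically, so starting at state 118 it returns in exactly 118 steps. Equivalently, the stationary distribution is uniform π_j = 1/118 for every state j, so by Kac's formula E[T_118] = 1/π_118 = 118.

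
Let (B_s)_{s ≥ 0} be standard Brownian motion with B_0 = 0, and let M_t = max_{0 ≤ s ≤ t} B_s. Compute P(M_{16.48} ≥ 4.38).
P(M_{16.48} ≥ 4.38) = 2·P(B_{16.48} ≥ 4.38) = 2(1 − Φ(4.38/√16.48)) ≈ 0.2806

By the reflection principle for Brownian motion, P(M_t ≥ a) = 2 · P(B_t ≥ a) for a ≥ 0. Since B_t ~ N(0, t), P(B_t ≥ 4.38) = 1 − Φ(4.38/√t) = 1 − Φ(4.38/√16.48) = 1 − Φ(1.0789). So
  P(M_{16.48} ≥ 4.38) = 2(1 − Φ(1.0789)) ≈ 0.2806.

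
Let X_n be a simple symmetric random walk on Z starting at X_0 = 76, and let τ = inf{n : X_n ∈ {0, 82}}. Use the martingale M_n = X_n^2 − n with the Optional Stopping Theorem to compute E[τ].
E[τ] = 456

M_n = X_n^2 − n is a martingale (since E[X_{n+1}^2 | F_n] = X_n^2 + 1). By OST (τ has finite mean in a bounded region), E[M_τ] = E[M_0] = X_0^2 − 0 = 76^2 = 5776. Also E[M_τ] = E[X_τ^2] − E[τ]. The walk exits at 0 or 82, with P(hit 82 first) = 76/82, so E[X_τ^2] = 82^2 · 76/82 + 0 = 6232. Thus E[τ] = E[X_τ^2] − E[M_τ] = 6232 − 5776 = 456 = 76(82 − 76) = 456.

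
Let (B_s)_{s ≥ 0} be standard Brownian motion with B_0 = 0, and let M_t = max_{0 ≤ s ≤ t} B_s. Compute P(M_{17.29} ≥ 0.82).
P(M_{17.29} ≥ 0.82) = 2·P(B_{17.29} ≥ 0.82) = 2(1 − Φ(0.82/√17.29)) ≈ 0.8437

By the reflection principle for Brownian motion, P(M_t ≥ a) = 2 · P(B_t ≥ a) for a ≥ 0. Since B_t ~ N(0, t), P(B_t ≥ 0.82) = 1 − Φ(0.82/√t) = 1 − Φ(0.82/√17.29) = 1 − Φ(0.1972). So
  P(M_{17.29} ≥ 0.82) = 2(1 − Φ(0.1972)) ≈ 0.8437.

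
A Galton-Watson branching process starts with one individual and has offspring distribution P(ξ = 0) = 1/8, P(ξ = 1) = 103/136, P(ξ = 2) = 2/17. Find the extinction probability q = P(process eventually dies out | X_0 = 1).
q = 1

Mean offspring μ = 0·1/8 + 1·103/136 + 2·2/17 = 135/136 ≤ 1. For μ ≤ 1 with offspring not concentrated at 1, the Galton-Watson process goes extinct almost surely, so q = 1.
(Algebraic check: The pgf is f(s) = 1/8 + 103/136·s + 2/17·s². The extinction probability q is the smallest fixed point of f in [0, 1]. Setting s = f(s):
  2/17·s² + (103/136 − 1)·s + 1/8 = 0
  2/17·s² − (1/8 + 2/17)·s + 1/8 = 0
which factors as (s − 1)·(2/17·s − 1/8) = 0, giving roots s = 1 and s = (1/8)/(2/17) = 17/16. Since 17/16 ≥ 1, the smallest root in [0, 1] is s = 1.)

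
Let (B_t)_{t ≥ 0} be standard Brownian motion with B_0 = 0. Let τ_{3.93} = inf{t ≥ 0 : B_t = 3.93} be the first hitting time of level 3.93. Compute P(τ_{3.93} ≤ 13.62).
P(τ_{3.93} ≤ 13.62) = 2(1 − Φ(3.93/√13.62)) = 2(1 − Φ(1.0649)) ≈ 0.2869

By the reflection principle for standard BM, P(τ_b ≤ t) = 2 · P(B_t ≥ b). Since B_t ~ N(0, t), P(B_t ≥ 3.93) = 1 − Φ(3.93/√t) = 1 − Φ(3.93/√13.62) = 1 − Φ(1.0649) ≈ 0.14346. Doubling: P(τ_{3.93} ≤ 13.62) ≈ 2 · 0.14346 = 0.28692 ≈ 0.2869.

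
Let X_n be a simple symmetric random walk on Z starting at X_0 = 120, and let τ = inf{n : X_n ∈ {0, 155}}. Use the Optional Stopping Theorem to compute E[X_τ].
E[X_τ] = 120

X_n is a martingale and τ is a bounded-mean stopping time (indeed τ is finite a.s. with bounded expectation since the walk is in a bounded region). By the OST, E[X_τ] = E[X_0] = 120. Equivalently: E[X_τ] = 155 · P(hit 155 first) + 0 · P(hit 0 first) = 155 · (120/155) = 120.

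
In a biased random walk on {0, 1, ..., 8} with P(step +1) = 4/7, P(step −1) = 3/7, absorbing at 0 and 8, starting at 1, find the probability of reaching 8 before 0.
P(hit 8 before 0) = (1 − (3/4)^1) / (1 − (3/4)^8) = 16384/58975

Let u_k denote P(reach 8 before 0 | start at k). Boundary: u_0 = 0, u_8 = 1. Recurrence: u_k = 4/7·u_{k+1} + 3/7·u_{k-1} for 1 ≤ k ≤ 7. Try u_k = A + B·r^k with r = q/p = (3/7)/(4/7) = 3/4. Substitution satisfies the recurrence; boundary conditions give:
  u_k = (1 − r^k) / (1 − r^N) = (1 − (3/4)^1) / (1 − (3/4)^8) = 16384/58975.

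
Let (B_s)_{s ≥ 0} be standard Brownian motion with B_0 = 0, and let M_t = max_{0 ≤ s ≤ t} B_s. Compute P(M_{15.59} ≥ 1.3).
P(M_{15.59} ≥ 1.3) = 2·P(B_{15.59} ≥ 1.3) = 2(1 − Φ(1.3/√15.59)) ≈ 0.7420

By the reflection principle for Brownian motion, P(M_t ≥ a) = 2 · P(B_t ≥ a) for a ≥ 0. Since B_t ~ N(0, t), P(B_t ≥ 1.3) = 1 − Φ(1.3/√t) = 1 − Φ(1.3/√15.59) = 1 − Φ(0.3292). So
  P(M_{15.59} ≥ 1.3) = 2(1 − Φ(0.3292)) ≈ 0.7420.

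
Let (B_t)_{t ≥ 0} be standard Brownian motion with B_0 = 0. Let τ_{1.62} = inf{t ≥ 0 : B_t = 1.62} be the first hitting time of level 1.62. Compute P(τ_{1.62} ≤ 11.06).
P(τ_{1.62} ≤ 11.06) = 2(1 − Φ(1.62/√11.06)) = 2(1 − Φ(0.4871)) ≈ 0.6262

By the reflection principle for standard BM, P(τ_b ≤ t) = 2 · P(B_t ≥ b). Since B_t ~ N(0, t), P(B_t ≥ 1.62) = 1 − Φ(1.62/√t) = 1 − Φ(1.62/√11.06) = 1 − Φ(0.4871) ≈ 0.31309. Doubling: P(τ_{1.62} ≤ 11.06) ≈ 2 · 0.31309 = 0.62618 ≈ 0.6262.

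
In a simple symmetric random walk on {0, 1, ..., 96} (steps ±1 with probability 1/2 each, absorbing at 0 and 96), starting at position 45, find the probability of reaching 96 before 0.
P(hit 96 before 0) = 45/96 = 15/32

Let u_k = P(hit 96 before 0 | start at k). Then u_0 = 0, u_96 = 1, and u_k = u_{k-1}/2 + u_{k+1}/2 for 1 ≤ k ≤ 95. This harmonic recurrence is solved by u_k = k/96, giving u_45 = 45/96 = 15/32.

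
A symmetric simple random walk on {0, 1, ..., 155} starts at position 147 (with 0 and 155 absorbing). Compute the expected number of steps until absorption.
E[τ | X_0 = 147] = 1176

Let v_k = E[τ | X_0 = k]. Boundary: v_0 = v_155 = 0. Recurrence: v_k = 1 + (v_{k-1} + v_{k+1})/2 for 1 ≤ k ≤ 154. The particular solution to v_k − (v_{k-1} + v_{k+1})/2 = 1 is v_k = −k^2. Adding homogeneous solution A + B k and matching boundaries gives v_k = k (155 − k). Substituting k = 147: v_147 = 147 · 8 = 1176.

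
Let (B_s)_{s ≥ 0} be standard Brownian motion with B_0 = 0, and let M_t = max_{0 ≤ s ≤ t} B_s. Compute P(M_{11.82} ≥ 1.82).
P(M_{11.82} ≥ 1.82) = 2·P(B_{11.82} ≥ 1.82) = 2(1 − Φ(1.82/√11.82)) ≈ 0.5965

By the reflection principle for Brownian motion, P(M_t ≥ a) = 2 · P(B_t ≥ a) for a ≥ 0. Since B_t ~ N(0, t), P(B_t ≥ 1.82) = 1 − Φ(1.82/√t) = 1 − Φ(1.82/√11.82) = 1 − Φ(0.5294). So
  P(M_{11.82} ≥ 1.82) = 2(1 − Φ(0.5294)) ≈ 0.5965.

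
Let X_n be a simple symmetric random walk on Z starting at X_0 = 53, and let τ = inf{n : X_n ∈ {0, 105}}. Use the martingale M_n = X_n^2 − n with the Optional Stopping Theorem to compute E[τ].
E[τ] = 2756

M_n = X_n^2 − n is a martingale (since E[X_{n+1}^2 | F_n] = X_n^2 + 1). By OST (τ has finite mean in a bounded region), E[M_τ] = E[M_0] = X_0^2 − 0 = 53^2 = 2809. Also E[M_τ] = E[X_τ^2] − E[τ]. The walk exits at 0 or 105, with P(hit 105 first) = 53/105, so E[X_τ^2] = 105^2 · 53/105 + 0 = 5565. Thus E[τ] = E[X_τ^2] − E[M_τ] = 5565 − 2809 = 2756 = 53(105 − 53) = 2756.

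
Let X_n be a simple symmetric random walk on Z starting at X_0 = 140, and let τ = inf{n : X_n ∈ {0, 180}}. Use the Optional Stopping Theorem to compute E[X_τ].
E[X_τ] = 140

X_n is a martingale and τ is a bounded-mean stopping time (indeed τ is finite a.s. with bounded expectation since the walk is in a bounded region). By the OST, E[X_τ] = E[X_0] = 140. Equivalently: E[X_τ] = 180 · P(hit 180 first) + 0 · P(hit 0 first) = 180 · (140/180) = 140.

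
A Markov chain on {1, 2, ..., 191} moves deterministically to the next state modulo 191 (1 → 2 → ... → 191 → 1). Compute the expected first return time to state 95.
E[T_95 | X_0 = 95] = 191

The chain cycles deterministically, so starting at state 95 it returns in exactly 191 steps. Equivalently, the stationary distribution is uniform π_j = 1/191 for every state j, so by Kac's formula E[T_95] = 1/π_95 = 191.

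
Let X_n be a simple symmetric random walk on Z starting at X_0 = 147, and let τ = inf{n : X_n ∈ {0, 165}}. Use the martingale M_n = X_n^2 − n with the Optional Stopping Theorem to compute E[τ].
E[τ] = 2646

M_n = X_n^2 − n is a martingale (since E[X_{n+1}^2 | F_n] = X_n^2 + 1). By OST (τ has finite mean in a bounded region), E[M_τ] = E[M_0] = X_0^2 − 0 = 147^2 = 21609. Also E[M_τ] = E[X_τ^2] − E[τ]. The walk exits at 0 or 165, with P(hit 165 first) = 147/165, so E[X_τ^2] = 165^2 · 147/165 + 0 = 24255. Thus E[τ] = E[X_τ^2] − E[M_τ] = 24255 − 21609 = 2646 = 147(165 − 147) = 2646.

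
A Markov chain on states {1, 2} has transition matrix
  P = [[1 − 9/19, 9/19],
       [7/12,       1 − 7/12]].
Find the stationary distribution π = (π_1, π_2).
π_1 = 133/241, π_2 = 108/241

Solve πP = π with π_1 + π_2 = 1. From πP = π: π_1 · (1 − 9/19) + π_2 · 7/12 = π_1 ⇒ π_2 · 7/12 = π_1 · 9/19 ⇒ π_2/π_1 = (9/19)/(7/12) = 108/133. Together with π_1 + π_2 = 1:
  π_1 = (7/12)/(9/19 + 7/12) = (7/12)/(241/228) = 133/241,
  π_2 = (9/19)/(9/19 + 7/12) = (9/19)/(241/228) = 108/241.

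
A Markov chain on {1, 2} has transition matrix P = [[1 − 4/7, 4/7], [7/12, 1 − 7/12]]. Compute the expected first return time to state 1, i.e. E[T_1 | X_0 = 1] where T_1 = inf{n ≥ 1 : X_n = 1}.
E[T_1 | X_0 = 1] = 1/π_1 = 97/49

For an irreducible recurrent Markov chain with stationary distribution π, E[T_i | X_0 = i] = 1/π_i (Kac's formula). Here π_1 = (7/12)/(4/7 + 7/12) = (7/12)/(97/84) = 49/97, so E[T_1 | X_0 = 1] = 1/π_1 = (4/7 + 7/12)/(7/12) = (97/84)/(7/12) = 97/49.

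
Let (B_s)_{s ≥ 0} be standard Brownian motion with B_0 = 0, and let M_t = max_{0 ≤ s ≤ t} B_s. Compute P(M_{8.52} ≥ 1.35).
P(M_{8.52} ≥ 1.35) = 2·P(B_{8.52} ≥ 1.35) = 2(1 − Φ(1.35/√8.52)) ≈ 0.6437

By the reflection principle for Brownian motion, P(M_t ≥ a) = 2 · P(B_t ≥ a) for a ≥ 0. Since B_t ~ N(0, t), P(B_t ≥ 1.35) = 1 − Φ(1.35/√t) = 1 − Φ(1.35/√8.52) = 1 − Φ(0.4625). So
  P(M_{8.52} ≥ 1.35) = 2(1 − Φ(0.4625)) ≈ 0.6437.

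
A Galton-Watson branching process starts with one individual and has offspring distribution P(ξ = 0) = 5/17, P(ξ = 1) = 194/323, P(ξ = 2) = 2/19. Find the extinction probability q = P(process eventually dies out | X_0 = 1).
q = 1

Mean offspring μ = 0·5/17 + 1·194/323 + 2·2/19 = 262/323 ≤ 1. For μ ≤ 1 with offspring not concentrated at 1, the Galton-Watson process goes extinct almost surely, so q = 1.
(Algebraic check: The pgf is f(s) = 5/17 + 194/323·s + 2/19·s². The extinction probability q is the smallest fixed point of f in [0, 1]. Setting s = f(s):
  2/19·s² + (194/323 − 1)·s + 5/17 = 0
  2/19·s² − (5/17 + 2/19)·s + 5/17 = 0
which factors as (s − 1)·(2/19·s − 5/17) = 0, giving roots s = 1 and s = (5/17)/(2/19) = 95/34. Since 95/34 ≥ 1, the smallest root in [0, 1] is s = 1.)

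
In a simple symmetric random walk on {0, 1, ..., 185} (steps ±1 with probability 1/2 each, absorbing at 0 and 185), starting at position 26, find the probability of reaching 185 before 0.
P(hit 185 before 0) = 26/185

Let u_k = P(hit 185 before 0 | start at k). Then u_0 = 0, u_185 = 1, and u_k = u_{k-1}/2 + u_{k+1}/2 for 1 ≤ k ≤ 184. This harmonic recurrence is solved by u_k = k/185, giving u_26 = 26/185.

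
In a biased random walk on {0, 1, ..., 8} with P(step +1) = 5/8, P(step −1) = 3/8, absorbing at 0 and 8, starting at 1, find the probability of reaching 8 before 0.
P(hit 8 before 0) = (1 − (3/5)^1) / (1 − (3/5)^8) = 78125/192032

Let u_k denote P(reach 8 before 0 | start at k). Boundary: u_0 = 0, u_8 = 1. Recurrence: u_k = 5/8·u_{k+1} + 3/8·u_{k-1} for 1 ≤ k ≤ 7. Try u_k = A + B·r^k with r = q/p = (3/8)/(5/8) = 3/5. Substitution satisfies the recurrence; boundary conditions give:
  u_k = (1 − r^k) / (1 − r^N) = (1 − (3/5)^1) / (1 − (3/5)^8) = 78125/192032.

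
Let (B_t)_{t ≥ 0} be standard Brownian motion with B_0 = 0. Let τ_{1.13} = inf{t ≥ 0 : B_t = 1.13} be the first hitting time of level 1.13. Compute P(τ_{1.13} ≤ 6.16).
P(τ_{1.13} ≤ 6.16) = 2(1 − Φ(1.13/√6.16)) = 2(1 − Φ(0.4553)) ≈ 0.6489

By the reflection principle for standard BM, P(τ_b ≤ t) = 2 · P(B_t ≥ b). Since B_t ~ N(0, t), P(B_t ≥ 1.13) = 1 − Φ(1.13/√t) = 1 − Φ(1.13/√6.16) = 1 − Φ(0.4553) ≈ 0.32445. Doubling: P(τ_{1.13} ≤ 6.16) ≈ 2 · 0.32445 = 0.64890 ≈ 0.6489.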